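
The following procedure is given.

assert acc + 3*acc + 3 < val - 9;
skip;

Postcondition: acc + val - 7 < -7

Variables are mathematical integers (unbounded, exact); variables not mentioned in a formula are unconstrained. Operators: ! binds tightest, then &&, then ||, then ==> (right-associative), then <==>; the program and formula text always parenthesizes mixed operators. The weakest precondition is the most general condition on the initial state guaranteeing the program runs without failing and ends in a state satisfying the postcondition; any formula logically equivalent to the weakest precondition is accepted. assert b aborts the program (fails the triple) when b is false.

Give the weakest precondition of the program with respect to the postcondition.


Working backward. After the program, the postcondition acc + val - 7 < -7 must hold; in canonical form it is acc + val < 0.
Before skip: acc + val < 0
Before assert acc + 3*acc + 3 < val - 9: 4*acc < val - 12 && acc + val < 0
Answer: WP = 4*acc < val - 12 && acc + val < 0


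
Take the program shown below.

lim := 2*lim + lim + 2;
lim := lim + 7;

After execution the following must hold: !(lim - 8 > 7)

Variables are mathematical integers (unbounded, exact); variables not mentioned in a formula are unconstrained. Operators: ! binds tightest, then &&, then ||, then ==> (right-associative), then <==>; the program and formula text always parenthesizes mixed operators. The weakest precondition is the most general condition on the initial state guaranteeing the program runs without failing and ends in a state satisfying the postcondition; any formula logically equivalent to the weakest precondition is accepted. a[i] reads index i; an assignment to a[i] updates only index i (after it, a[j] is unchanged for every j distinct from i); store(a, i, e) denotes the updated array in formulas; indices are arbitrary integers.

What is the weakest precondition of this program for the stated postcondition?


Working backward. After the program, the postcondition !(lim - 8 > 7) must hold; in canonical form it is !(lim > 15).
Before lim := lim + 7: !(lim > 8)
Before lim := 2*lim + lim + 2: !(3*lim > 6)
Answer: WP = !(3*lim > 6)


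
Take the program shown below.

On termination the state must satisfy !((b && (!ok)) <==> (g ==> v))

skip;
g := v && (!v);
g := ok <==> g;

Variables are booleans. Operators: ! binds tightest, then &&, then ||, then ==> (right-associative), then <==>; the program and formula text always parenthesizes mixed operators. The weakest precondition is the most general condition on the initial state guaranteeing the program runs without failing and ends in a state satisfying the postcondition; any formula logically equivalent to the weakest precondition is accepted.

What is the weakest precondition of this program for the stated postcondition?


Working backward. After the program, !((b && (!ok)) <==> (g ==> v)) must hold.
Before g := ok <==> g: !((b && (!ok)) <==> ((ok <==> g) ==> v))
Before g := v && (!v): !((b && (!ok)) <==> ((!ok) ==> v))
Before skip: !((b && (!ok)) <==> ((!ok) ==> v))
Answer: WP = !((b && (!ok)) <==> ((!ok) ==> v))


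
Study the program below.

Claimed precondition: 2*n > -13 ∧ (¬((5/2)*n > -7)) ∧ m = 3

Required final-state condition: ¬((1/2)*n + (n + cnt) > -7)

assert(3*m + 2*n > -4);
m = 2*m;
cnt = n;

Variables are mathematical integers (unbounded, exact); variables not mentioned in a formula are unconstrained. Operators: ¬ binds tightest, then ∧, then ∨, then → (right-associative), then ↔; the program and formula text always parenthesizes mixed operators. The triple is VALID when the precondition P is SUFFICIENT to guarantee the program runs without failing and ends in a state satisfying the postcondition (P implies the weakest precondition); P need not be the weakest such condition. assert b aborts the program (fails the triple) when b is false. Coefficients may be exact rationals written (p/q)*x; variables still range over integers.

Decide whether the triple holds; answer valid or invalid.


Working backward. After the program, the postcondition ¬((1/2)*n + (n + cnt) > -7) must hold; in canonical form it is ¬(cnt + (3/2)*n > -7).
Before cnt := n: ¬((5/2)*n > -7)
Before m := 2*m: ¬((5/2)*n > -7)
Before assert 3*m + 2*n > -4: 3*m + 2*n > -4 ∧ (¬((5/2)*n > -7))
The weakest precondition is 3*m + 2*n > -4 ∧ (¬((5/2)*n > -7)).
Check whether 2*n > -13 ∧ (¬((5/2)*n > -7)) ∧ m = 3 implies it.
Every state satisfying the precondition satisfies the weakest precondition: the implication holds.
Answer: valid


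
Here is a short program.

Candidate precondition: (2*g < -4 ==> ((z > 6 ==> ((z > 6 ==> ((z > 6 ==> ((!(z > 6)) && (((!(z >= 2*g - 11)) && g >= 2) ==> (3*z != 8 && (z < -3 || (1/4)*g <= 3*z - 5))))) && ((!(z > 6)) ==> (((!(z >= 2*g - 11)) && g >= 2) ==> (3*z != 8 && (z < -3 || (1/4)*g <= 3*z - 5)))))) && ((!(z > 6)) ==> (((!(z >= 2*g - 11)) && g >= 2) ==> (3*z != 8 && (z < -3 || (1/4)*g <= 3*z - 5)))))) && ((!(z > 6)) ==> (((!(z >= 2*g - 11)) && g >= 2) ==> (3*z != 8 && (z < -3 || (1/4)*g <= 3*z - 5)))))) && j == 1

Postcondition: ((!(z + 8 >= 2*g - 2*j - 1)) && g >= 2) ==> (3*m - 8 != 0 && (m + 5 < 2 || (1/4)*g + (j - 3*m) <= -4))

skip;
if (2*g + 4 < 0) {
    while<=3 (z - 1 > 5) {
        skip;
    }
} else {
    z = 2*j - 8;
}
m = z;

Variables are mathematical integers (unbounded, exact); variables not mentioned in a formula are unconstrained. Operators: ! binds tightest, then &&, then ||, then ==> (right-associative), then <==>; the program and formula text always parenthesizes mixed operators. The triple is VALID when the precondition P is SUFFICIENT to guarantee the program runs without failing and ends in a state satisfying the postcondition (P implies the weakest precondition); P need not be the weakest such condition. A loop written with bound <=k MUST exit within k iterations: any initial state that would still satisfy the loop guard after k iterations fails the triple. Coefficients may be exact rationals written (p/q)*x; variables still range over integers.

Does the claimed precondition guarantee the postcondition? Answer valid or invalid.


Working backward. After the program, the postcondition ((!(z + 8 >= 2*g - 2*j - 1)) && g >= 2) ==> (3*m - 8 != 0 && (m + 5 < 2 || (1/4)*g + (j - 3*m) <= -4)) must hold; in canonical form it is ((!(2*j + z >= 2*g - 9)) && g >= 2) ==> (3*m != 8 && (m < -3 || (1/4)*g + j <= 3*m - 4)).
Before m := z: ((!(2*j + z >= 2*g - 9)) && g >= 2) ==> (3*z != 8 && (z < -3 || (1/4)*g + j <= 3*z - 4))
Then branch requires (z > 6 ==> ((z > 6 ==> ((z > 6 ==> ((!(z > 6)) && (((!(2*j + z >= 2*g - 9)) && g >= 2) ==> (3*z != 8 && (z < -3 || (1/4)*g + j <= 3*z - 4))))) && ((!(z > 6)) ==> (((!(2*j + z >= 2*g - 9)) && g >= 2) ==> (3*z != 8 && (z < -3 || (1/4)*g + j <= 3*z - 4)))))) && ((!(z > 6)) ==> (((!(2*j + z >= 2*g - 9)) && g >= 2) ==> (3*z != 8 && (z < -3 || (1/4)*g + j <= 3*z - 4)))))) && ((!(z > 6)) ==> (((!(2*j + z >= 2*g - 9)) && g >= 2) ==> (3*z != 8 && (z < -3 || (1/4)*g + j <= 3*z - 4)))); else branch requires ((!(4*j >= 2*g - 1)) && g >= 2) ==> (6*j != 32 && (2*j < 5 || (1/4)*g <= 5*j - 28)).
Before the if: (2*g < -4 ==> ((z > 6 ==> ((z > 6 ==> ((z > 6 ==> ((!(z > 6)) && (((!(2*j + z >= 2*g - 9)) && g >= 2) ==> (3*z != 8 && (z < -3 || (1/4)*g + j <= 3*z - 4))))) && ((!(z > 6)) ==> (((!(2*j + z >= 2*g - 9)) && g >= 2) ==> (3*z != 8 && (z < -3 || (1/4)*g + j <= 3*z - 4)))))) && ((!(z > 6)) ==> (((!(2*j + z >= 2*g - 9)) && g >= 2) ==> (3*z != 8 && (z < -3 || (1/4)*g + j <= 3*z - 4)))))) && ((!(z > 6)) ==> (((!(2*j + z >= 2*g - 9)) && g >= 2) ==> (3*z != 8 && (z < -3 || (1/4)*g + j <= 3*z - 4)))))) && ((!(2*g < -4)) ==> (((!(4*j >= 2*g - 1)) && g >= 2) ==> (6*j != 32 && (2*j < 5 || (1/4)*g <= 5*j - 28))))
Before skip: (2*g < -4 ==> ((z > 6 ==> ((z > 6 ==> ((z > 6 ==> ((!(z > 6)) && (((!(2*j + z >= 2*g - 9)) && g >= 2) ==> (3*z != 8 && (z < -3 || (1/4)*g + j <= 3*z - 4))))) && ((!(z > 6)) ==> (((!(2*j + z >= 2*g - 9)) && g >= 2) ==> (3*z != 8 && (z < -3 || (1/4)*g + j <= 3*z - 4)))))) && ((!(z > 6)) ==> (((!(2*j + z >= 2*g - 9)) && g >= 2) ==> (3*z != 8 && (z < -3 || (1/4)*g + j <= 3*z - 4)))))) && ((!(z > 6)) ==> (((!(2*j + z >= 2*g - 9)) && g >= 2) ==> (3*z != 8 && (z < -3 || (1/4)*g + j <= 3*z - 4)))))) && ((!(2*g < -4)) ==> (((!(4*j >= 2*g - 1)) && g >= 2) ==> (6*j != 32 && (2*j < 5 || (1/4)*g <= 5*j - 28))))
The weakest precondition is (2*g < -4 ==> ((z > 6 ==> ((z > 6 ==> ((z > 6 ==> ((!(z > 6)) && (((!(2*j + z >= 2*g - 9)) && g >= 2) ==> (3*z != 8 && (z < -3 || (1/4)*g + j <= 3*z - 4))))) && ((!(z > 6)) ==> (((!(2*j + z >= 2*g - 9)) && g >= 2) ==> (3*z != 8 && (z < -3 || (1/4)*g + j <= 3*z - 4)))))) && ((!(z > 6)) ==> (((!(2*j + z >= 2*g - 9)) && g >= 2) ==> (3*z != 8 && (z < -3 || (1/4)*g + j <= 3*z - 4)))))) && ((!(z > 6)) ==> (((!(2*j + z >= 2*g - 9)) && g >= 2) ==> (3*z != 8 && (z < -3 || (1/4)*g + j <= 3*z - 4)))))) && ((!(2*g < -4)) ==> (((!(4*j >= 2*g - 1)) && g >= 2) ==> (6*j != 32 && (2*j < 5 || (1/4)*g <= 5*j - 28)))).
Check whether (2*g < -4 ==> ((z > 6 ==> ((z > 6 ==> ((z > 6 ==> ((!(z > 6)) && (((!(z >= 2*g - 11)) && g >= 2) ==> (3*z != 8 && (z < -3 || (1/4)*g <= 3*z - 5))))) && ((!(z > 6)) ==> (((!(z >= 2*g - 11)) && g >= 2) ==> (3*z != 8 && (z < -3 || (1/4)*g <= 3*z - 5)))))) && ((!(z > 6)) ==> (((!(z >= 2*g - 11)) && g >= 2) ==> (3*z != 8 && (z < -3 || (1/4)*g <= 3*z - 5)))))) && ((!(z > 6)) ==> (((!(z >= 2*g - 11)) && g >= 2) ==> (3*z != 8 && (z < -3 || (1/4)*g <= 3*z - 5)))))) && j == 1 implies it.
Every state satisfying the precondition satisfies the weakest precondition: the implication holds.
Answer: valid


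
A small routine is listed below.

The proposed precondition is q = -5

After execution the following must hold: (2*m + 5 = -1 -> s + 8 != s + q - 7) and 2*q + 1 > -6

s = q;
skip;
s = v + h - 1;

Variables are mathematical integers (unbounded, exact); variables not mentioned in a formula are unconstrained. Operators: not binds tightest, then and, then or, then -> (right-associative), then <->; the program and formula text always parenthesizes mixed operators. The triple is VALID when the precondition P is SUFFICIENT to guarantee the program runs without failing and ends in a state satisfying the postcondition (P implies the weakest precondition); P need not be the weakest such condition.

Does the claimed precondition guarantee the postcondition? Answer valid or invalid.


Working backward. After the program, the postcondition (2*m + 5 = -1 -> s + 8 != s + q - 7) and 2*q + 1 > -6 must hold; in canonical form it is (2*m = -6 -> q != 15) and 2*q > -7.
Before s := v + h - 1: (2*m = -6 -> q != 15) and 2*q > -7
Before skip: (2*m = -6 -> q != 15) and 2*q > -7
Before s := q: (2*m = -6 -> q != 15) and 2*q > -7
The weakest precondition is (2*m = -6 -> q != 15) and 2*q > -7.
Check whether q = -5 implies it.
Countermodel: at the initial state m = 0, q = -5, the precondition holds but the weakest precondition fails.
Answer: invalid


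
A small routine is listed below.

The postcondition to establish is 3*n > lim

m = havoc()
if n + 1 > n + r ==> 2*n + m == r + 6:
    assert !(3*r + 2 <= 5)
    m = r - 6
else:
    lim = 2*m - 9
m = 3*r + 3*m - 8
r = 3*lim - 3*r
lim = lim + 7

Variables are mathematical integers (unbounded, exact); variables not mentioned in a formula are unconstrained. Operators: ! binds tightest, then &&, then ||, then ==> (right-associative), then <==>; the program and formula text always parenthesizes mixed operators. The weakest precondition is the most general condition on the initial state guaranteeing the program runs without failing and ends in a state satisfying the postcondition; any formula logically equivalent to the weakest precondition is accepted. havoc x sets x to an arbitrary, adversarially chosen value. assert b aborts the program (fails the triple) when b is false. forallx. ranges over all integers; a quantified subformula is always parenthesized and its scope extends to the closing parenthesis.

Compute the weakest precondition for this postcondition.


Working backward. After the program, 3*n > lim must hold.
Before lim := lim + 7: 3*n > lim + 7
Before r := 3*lim - 3*r: 3*n > lim + 7
Before m := 3*r + 3*m - 8: 3*n > lim + 7
Then branch requires (!(3*r <= 3)) && 3*n > lim + 7; else branch requires 3*n > 2*m - 2.
Before the if: ((r < 1 ==> m + 2*n == r + 6) ==> ((!(3*r <= 3)) && 3*n > lim + 7)) && ((!(r < 1 ==> m + 2*n == r + 6)) ==> 3*n > 2*m - 2)
Before havoc m: forall m_1. (((r < 1 ==> m_1 + 2*n == r + 6) ==> ((!(3*r <= 3)) && 3*n > lim + 7)) && ((!(r < 1 ==> m_1 + 2*n == r + 6)) ==> 3*n > 2*m_1 - 2))
Answer: WP = forall m_1. (((r < 1 ==> m_1 + 2*n == r + 6) ==> ((!(3*r <= 3)) && 3*n > lim + 7)) && ((!(r < 1 ==> m_1 + 2*n == r + 6)) ==> 3*n > 2*m_1 - 2))


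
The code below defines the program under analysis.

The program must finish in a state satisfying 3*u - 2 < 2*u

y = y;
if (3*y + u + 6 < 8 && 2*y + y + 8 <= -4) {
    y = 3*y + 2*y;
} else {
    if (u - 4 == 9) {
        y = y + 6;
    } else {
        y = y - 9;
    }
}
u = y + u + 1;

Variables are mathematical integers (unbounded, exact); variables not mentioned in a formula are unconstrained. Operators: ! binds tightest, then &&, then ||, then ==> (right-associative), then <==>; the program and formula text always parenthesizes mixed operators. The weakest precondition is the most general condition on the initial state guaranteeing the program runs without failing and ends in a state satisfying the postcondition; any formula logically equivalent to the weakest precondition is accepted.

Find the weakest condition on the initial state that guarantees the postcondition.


Working backward. After the program, the postcondition 3*u - 2 < 2*u must hold; in canonical form it is u < 2.
Before u := y + u + 1: u + y < 1
Then branch requires u + 5*y < 1; else branch requires (u == 13 ==> u + y < -5) && ((!(u == 13)) ==> u + y < 10).
Before the if: ((u + 3*y < 2 && 3*y <= -12) ==> u + 5*y < 1) && ((!(u + 3*y < 2 && 3*y <= -12)) ==> ((u == 13 ==> u + y < -5) && ((!(u == 13)) ==> u + y < 10)))
Before y := y: ((u + 3*y < 2 && 3*y <= -12) ==> u + 5*y < 1) && ((!(u + 3*y < 2 && 3*y <= -12)) ==> ((u == 13 ==> u + y < -5) && ((!(u == 13)) ==> u + y < 10)))
Answer: WP = ((u + 3*y < 2 && 3*y <= -12) ==> u + 5*y < 1) && ((!(u + 3*y < 2 && 3*y <= -12)) ==> ((u == 13 ==> u + y < -5) && ((!(u == 13)) ==> u + y < 10)))


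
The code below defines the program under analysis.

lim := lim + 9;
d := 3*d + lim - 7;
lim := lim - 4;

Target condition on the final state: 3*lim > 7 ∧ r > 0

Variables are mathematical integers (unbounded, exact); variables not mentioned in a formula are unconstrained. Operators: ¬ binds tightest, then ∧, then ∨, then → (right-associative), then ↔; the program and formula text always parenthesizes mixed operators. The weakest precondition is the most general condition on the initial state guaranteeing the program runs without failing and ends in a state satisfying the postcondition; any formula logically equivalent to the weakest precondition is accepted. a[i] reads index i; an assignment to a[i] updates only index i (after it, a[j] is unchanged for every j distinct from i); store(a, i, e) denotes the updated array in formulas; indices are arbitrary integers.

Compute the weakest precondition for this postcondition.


Working backward. After the program, 3*lim > 7 ∧ r > 0 must hold.
Before lim := lim - 4: 3*lim > 19 ∧ r > 0
Before d := 3*d + lim - 7: 3*lim > 19 ∧ r > 0
Before lim := lim + 9: 3*lim > -8 ∧ r > 0
Answer: WP = 3*lim > -8 ∧ r > 0


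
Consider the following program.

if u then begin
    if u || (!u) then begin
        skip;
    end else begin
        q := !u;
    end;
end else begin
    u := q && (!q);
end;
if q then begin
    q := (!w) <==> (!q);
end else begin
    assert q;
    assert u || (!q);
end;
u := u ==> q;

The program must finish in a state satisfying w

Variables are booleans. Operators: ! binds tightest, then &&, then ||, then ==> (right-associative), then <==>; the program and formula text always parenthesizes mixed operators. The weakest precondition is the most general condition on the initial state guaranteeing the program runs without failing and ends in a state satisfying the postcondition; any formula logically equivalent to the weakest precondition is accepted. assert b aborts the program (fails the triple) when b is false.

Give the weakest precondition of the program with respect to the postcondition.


Working backward. After the program, w must hold.
Before u := u ==> q: w
Then branch requires w; else branch requires q && (u || (!q)) && w.
Before the if: (q ==> w) && ((!q) ==> (q && (u || (!q)) && w))
Then branch requires (q ==> w) && ((!q) ==> (q && (u || (!q)) && w)); else branch requires (q ==> w) && q.
Before the if: (u ==> ((q ==> w) && ((!q) ==> (q && (u || (!q)) && w)))) && ((!u) ==> ((q ==> w) && q))
Answer: WP = (u ==> ((q ==> w) && ((!q) ==> (q && (u || (!q)) && w)))) && ((!u) ==> ((q ==> w) && q))


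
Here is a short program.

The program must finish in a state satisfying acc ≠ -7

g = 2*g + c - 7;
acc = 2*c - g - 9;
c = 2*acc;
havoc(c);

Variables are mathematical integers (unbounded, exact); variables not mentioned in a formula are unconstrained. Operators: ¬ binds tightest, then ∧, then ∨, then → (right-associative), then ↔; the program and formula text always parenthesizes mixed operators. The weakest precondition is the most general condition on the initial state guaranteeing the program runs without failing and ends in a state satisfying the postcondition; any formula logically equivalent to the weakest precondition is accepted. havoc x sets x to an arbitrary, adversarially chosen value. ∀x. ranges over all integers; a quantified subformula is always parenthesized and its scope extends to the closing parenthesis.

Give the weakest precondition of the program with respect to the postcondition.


Working backward. After the program, acc ≠ -7 must hold.
Before havoc c: acc ≠ -7
Before c := 2*acc: acc ≠ -7
Before acc := 2*c - g - 9: 2*c ≠ g + 2
Before g := 2*g + c - 7: c ≠ 2*g - 5
Answer: WP = c ≠ 2*g - 5


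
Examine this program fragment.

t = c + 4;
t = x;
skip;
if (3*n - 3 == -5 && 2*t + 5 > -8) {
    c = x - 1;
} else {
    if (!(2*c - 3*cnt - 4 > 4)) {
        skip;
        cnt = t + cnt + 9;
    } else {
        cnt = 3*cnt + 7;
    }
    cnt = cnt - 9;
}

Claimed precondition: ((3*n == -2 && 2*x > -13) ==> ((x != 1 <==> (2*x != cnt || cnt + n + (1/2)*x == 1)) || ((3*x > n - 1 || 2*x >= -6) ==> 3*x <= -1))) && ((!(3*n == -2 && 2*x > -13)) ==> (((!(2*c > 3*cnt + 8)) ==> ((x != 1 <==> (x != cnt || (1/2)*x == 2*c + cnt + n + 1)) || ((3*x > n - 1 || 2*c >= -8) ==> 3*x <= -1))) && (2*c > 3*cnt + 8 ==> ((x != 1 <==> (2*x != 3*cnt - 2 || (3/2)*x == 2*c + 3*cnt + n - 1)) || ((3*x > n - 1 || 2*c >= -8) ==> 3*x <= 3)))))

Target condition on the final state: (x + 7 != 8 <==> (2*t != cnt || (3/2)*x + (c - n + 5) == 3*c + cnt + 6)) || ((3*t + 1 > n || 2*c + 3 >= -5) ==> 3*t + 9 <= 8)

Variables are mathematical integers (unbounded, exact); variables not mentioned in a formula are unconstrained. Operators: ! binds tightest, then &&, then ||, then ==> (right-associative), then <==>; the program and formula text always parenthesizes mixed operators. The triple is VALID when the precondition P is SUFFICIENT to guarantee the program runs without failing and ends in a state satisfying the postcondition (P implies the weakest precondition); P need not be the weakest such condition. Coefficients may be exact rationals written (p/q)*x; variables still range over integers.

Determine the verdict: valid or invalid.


Working backward. After the program, the postcondition (x + 7 != 8 <==> (2*t != cnt || (3/2)*x + (c - n + 5) == 3*c + cnt + 6)) || ((3*t + 1 > n || 2*c + 3 >= -5) ==> 3*t + 9 <= 8) must hold; in canonical form it is (x != 1 <==> (2*t != cnt || (3/2)*x == 2*c + cnt + n + 1)) || ((3*t > n - 1 || 2*c >= -8) ==> 3*t <= -1).
Then branch requires (x != 1 <==> (2*t != cnt || cnt + n + (1/2)*x == 1)) || ((3*t > n - 1 || 2*x >= -6) ==> 3*t <= -1); else branch requires ((!(2*c > 3*cnt + 8)) ==> ((x != 1 <==> (t != cnt || (3/2)*x == 2*c + cnt + n + t + 1)) || ((3*t > n - 1 || 2*c >= -8) ==> 3*t <= -1))) && (2*c > 3*cnt + 8 ==> ((x != 1 <==> (2*t != 3*cnt - 2 || (3/2)*x == 2*c + 3*cnt + n - 1)) || ((3*t > n - 1 || 2*c >= -8) ==> 3*t <= -1))).
Before the if: ((3*n == -2 && 2*t > -13) ==> ((x != 1 <==> (2*t != cnt || cnt + n + (1/2)*x == 1)) || ((3*t > n - 1 || 2*x >= -6) ==> 3*t <= -1))) && ((!(3*n == -2 && 2*t > -13)) ==> (((!(2*c > 3*cnt + 8)) ==> ((x != 1 <==> (t != cnt || (3/2)*x == 2*c + cnt + n + t + 1)) || ((3*t > n - 1 || 2*c >= -8) ==> 3*t <= -1))) && (2*c > 3*cnt + 8 ==> ((x != 1 <==> (2*t != 3*cnt - 2 || (3/2)*x == 2*c + 3*cnt + n - 1)) || ((3*t > n - 1 || 2*c >= -8) ==> 3*t <= -1)))))
Before skip: ((3*n == -2 && 2*t > -13) ==> ((x != 1 <==> (2*t != cnt || cnt + n + (1/2)*x == 1)) || ((3*t > n - 1 || 2*x >= -6) ==> 3*t <= -1))) && ((!(3*n == -2 && 2*t > -13)) ==> (((!(2*c > 3*cnt + 8)) ==> ((x != 1 <==> (t != cnt || (3/2)*x == 2*c + cnt + n + t + 1)) || ((3*t > n - 1 || 2*c >= -8) ==> 3*t <= -1))) && (2*c > 3*cnt + 8 ==> ((x != 1 <==> (2*t != 3*cnt - 2 || (3/2)*x == 2*c + 3*cnt + n - 1)) || ((3*t > n - 1 || 2*c >= -8) ==> 3*t <= -1)))))
Before t := x: ((3*n == -2 && 2*x > -13) ==> ((x != 1 <==> (2*x != cnt || cnt + n + (1/2)*x == 1)) || ((3*x > n - 1 || 2*x >= -6) ==> 3*x <= -1))) && ((!(3*n == -2 && 2*x > -13)) ==> (((!(2*c > 3*cnt + 8)) ==> ((x != 1 <==> (x != cnt || (1/2)*x == 2*c + cnt + n + 1)) || ((3*x > n - 1 || 2*c >= -8) ==> 3*x <= -1))) && (2*c > 3*cnt + 8 ==> ((x != 1 <==> (2*x != 3*cnt - 2 || (3/2)*x == 2*c + 3*cnt + n - 1)) || ((3*x > n - 1 || 2*c >= -8) ==> 3*x <= -1)))))
Before t := c + 4: ((3*n == -2 && 2*x > -13) ==> ((x != 1 <==> (2*x != cnt || cnt + n + (1/2)*x == 1)) || ((3*x > n - 1 || 2*x >= -6) ==> 3*x <= -1))) && ((!(3*n == -2 && 2*x > -13)) ==> (((!(2*c > 3*cnt + 8)) ==> ((x != 1 <==> (x != cnt || (1/2)*x == 2*c + cnt + n + 1)) || ((3*x > n - 1 || 2*c >= -8) ==> 3*x <= -1))) && (2*c > 3*cnt + 8 ==> ((x != 1 <==> (2*x != 3*cnt - 2 || (3/2)*x == 2*c + 3*cnt + n - 1)) || ((3*x > n - 1 || 2*c >= -8) ==> 3*x <= -1)))))
The weakest precondition is ((3*n == -2 && 2*x > -13) ==> ((x != 1 <==> (2*x != cnt || cnt + n + (1/2)*x == 1)) || ((3*x > n - 1 || 2*x >= -6) ==> 3*x <= -1))) && ((!(3*n == -2 && 2*x > -13)) ==> (((!(2*c > 3*cnt + 8)) ==> ((x != 1 <==> (x != cnt || (1/2)*x == 2*c + cnt + n + 1)) || ((3*x > n - 1 || 2*c >= -8) ==> 3*x <= -1))) && (2*c > 3*cnt + 8 ==> ((x != 1 <==> (2*x != 3*cnt - 2 || (3/2)*x == 2*c + 3*cnt + n - 1)) || ((3*x > n - 1 || 2*c >= -8) ==> 3*x <= -1))))).
Check whether ((3*n == -2 && 2*x > -13) ==> ((x != 1 <==> (2*x != cnt || cnt + n + (1/2)*x == 1)) || ((3*x > n - 1 || 2*x >= -6) ==> 3*x <= -1))) && ((!(3*n == -2 && 2*x > -13)) ==> (((!(2*c > 3*cnt + 8)) ==> ((x != 1 <==> (x != cnt || (1/2)*x == 2*c + cnt + n + 1)) || ((3*x > n - 1 || 2*c >= -8) ==> 3*x <= -1))) && (2*c > 3*cnt + 8 ==> ((x != 1 <==> (2*x != 3*cnt - 2 || (3/2)*x == 2*c + 3*cnt + n - 1)) || ((3*x > n - 1 || 2*c >= -8) ==> 3*x <= 3))))) implies it.
Countermodel: at the initial state c = 8, cnt = 2, n = -19, x = 1, the precondition holds but the weakest precondition fails.
Answer: invalid


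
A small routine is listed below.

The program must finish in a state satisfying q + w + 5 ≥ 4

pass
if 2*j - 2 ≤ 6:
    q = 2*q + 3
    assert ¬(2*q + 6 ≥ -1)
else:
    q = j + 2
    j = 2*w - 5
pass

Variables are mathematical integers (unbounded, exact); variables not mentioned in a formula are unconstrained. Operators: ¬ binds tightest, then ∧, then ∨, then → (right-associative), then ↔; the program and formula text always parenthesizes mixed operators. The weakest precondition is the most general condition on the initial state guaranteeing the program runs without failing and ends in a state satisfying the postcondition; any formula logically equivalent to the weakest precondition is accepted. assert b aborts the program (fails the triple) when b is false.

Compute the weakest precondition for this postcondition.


Working backward. After the program, the postcondition q + w + 5 ≥ 4 must hold; in canonical form it is q + w ≥ -1.
Before skip: q + w ≥ -1
Then branch requires (¬(4*q ≥ -13)) ∧ 2*q + w ≥ -4; else branch requires j + w ≥ -3.
Before the if: (2*j ≤ 8 → ((¬(4*q ≥ -13)) ∧ 2*q + w ≥ -4)) ∧ ((¬(2*j ≤ 8)) → j + w ≥ -3)
Before skip: (2*j ≤ 8 → ((¬(4*q ≥ -13)) ∧ 2*q + w ≥ -4)) ∧ ((¬(2*j ≤ 8)) → j + w ≥ -3)
Answer: WP = (2*j ≤ 8 → ((¬(4*q ≥ -13)) ∧ 2*q + w ≥ -4)) ∧ ((¬(2*j ≤ 8)) → j + w ≥ -3)


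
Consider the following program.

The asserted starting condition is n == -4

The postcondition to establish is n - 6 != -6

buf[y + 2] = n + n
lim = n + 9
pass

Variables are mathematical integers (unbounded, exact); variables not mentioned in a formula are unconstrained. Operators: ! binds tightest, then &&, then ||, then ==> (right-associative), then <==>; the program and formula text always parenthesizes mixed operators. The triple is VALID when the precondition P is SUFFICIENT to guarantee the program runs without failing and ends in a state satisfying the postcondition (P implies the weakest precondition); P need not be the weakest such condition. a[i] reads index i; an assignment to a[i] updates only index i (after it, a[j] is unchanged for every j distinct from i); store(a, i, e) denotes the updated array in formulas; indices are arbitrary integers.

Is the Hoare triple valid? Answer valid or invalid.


Working backward. After the program, the postcondition n - 6 != -6 must hold; in canonical form it is n != 0.
Before skip: n != 0
Before lim := n + 9: n != 0
Before buf[y + 2] := n + n: n != 0
The weakest precondition is n != 0.
Check whether n == -4 implies it.
Every state satisfying the precondition satisfies the weakest precondition: the implication holds.
Answer: valid


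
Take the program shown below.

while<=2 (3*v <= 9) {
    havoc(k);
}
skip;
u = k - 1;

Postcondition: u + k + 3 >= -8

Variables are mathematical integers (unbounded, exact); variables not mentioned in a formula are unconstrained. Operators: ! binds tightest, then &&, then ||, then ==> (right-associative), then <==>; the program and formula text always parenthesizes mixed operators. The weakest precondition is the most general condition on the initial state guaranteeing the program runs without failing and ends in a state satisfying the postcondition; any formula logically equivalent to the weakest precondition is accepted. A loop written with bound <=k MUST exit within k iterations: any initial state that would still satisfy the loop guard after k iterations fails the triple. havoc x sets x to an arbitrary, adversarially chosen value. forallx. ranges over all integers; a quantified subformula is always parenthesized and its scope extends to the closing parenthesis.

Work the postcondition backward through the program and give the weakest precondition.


Working backward. After the program, the postcondition u + k + 3 >= -8 must hold; in canonical form it is k + u >= -11.
Before u := k - 1: 2*k >= -10
Before skip: 2*k >= -10
Before the loop (bound <=2), unroll the exhaustion recursion (WP_0 = exit-now case; WP_j = one more guarded iteration, up to j = 2):
  WP_0: (!(3*v <= 9)) && 2*k >= -10
  WP_1: (3*v <= 9 ==> (forall k_1. ((!(3*v <= 9)) && 2*k_1 >= -10))) && ((!(3*v <= 9)) ==> 2*k >= -10)
  WP_2: (3*v <= 9 ==> (forall k_2. ((3*v <= 9 ==> (forall k_1. ((!(3*v <= 9)) && 2*k_1 >= -10))) && ((!(3*v <= 9)) ==> 2*k_2 >= -10)))) && ((!(3*v <= 9)) ==> 2*k >= -10)
So before the loop: (3*v <= 9 ==> (forall k_2. ((3*v <= 9 ==> (forall k_1. ((!(3*v <= 9)) && 2*k_1 >= -10))) && ((!(3*v <= 9)) ==> 2*k_2 >= -10)))) && ((!(3*v <= 9)) ==> 2*k >= -10)
Answer: WP = (3*v <= 9 ==> (forall k_2. ((3*v <= 9 ==> (forall k_1. ((!(3*v <= 9)) && 2*k_1 >= -10))) && ((!(3*v <= 9)) ==> 2*k_2 >= -10)))) && ((!(3*v <= 9)) ==> 2*k >= -10)


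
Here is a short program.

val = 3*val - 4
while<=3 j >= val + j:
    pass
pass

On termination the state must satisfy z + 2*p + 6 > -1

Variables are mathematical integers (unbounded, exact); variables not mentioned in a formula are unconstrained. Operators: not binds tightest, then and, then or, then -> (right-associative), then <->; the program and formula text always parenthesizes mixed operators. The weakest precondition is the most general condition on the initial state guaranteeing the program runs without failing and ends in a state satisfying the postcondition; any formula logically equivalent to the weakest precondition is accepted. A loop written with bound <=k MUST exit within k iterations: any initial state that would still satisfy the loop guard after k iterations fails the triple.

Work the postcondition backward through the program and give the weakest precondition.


Working backward. After the program, the postcondition z + 2*p + 6 > -1 must hold; in canonical form it is 2*p + z > -7.
Before skip: 2*p + z > -7
Before the loop (bound <=3), unroll the exhaustion recursion (WP_0 = exit-now case; WP_j = one more guarded iteration, up to j = 3):
  WP_0: (not (val <= 0)) and 2*p + z > -7
  WP_1: (val <= 0 -> ((not (val <= 0)) and 2*p + z > -7)) and ((not (val <= 0)) -> 2*p + z > -7)
  WP_2: (val <= 0 -> ((val <= 0 -> ((not (val <= 0)) and 2*p + z > -7)) and ((not (val <= 0)) -> 2*p + z > -7))) and ((not (val <= 0)) -> 2*p + z > -7)
  WP_3: (val <= 0 -> ((val <= 0 -> ((val <= 0 -> ((not (val <= 0)) and 2*p + z > -7)) and ((not (val <= 0)) -> 2*p + z > -7))) and ((not (val <= 0)) -> 2*p + z > -7))) and ((not (val <= 0)) -> 2*p + z > -7)
So before the loop: (val <= 0 -> ((val <= 0 -> ((val <= 0 -> ((not (val <= 0)) and 2*p + z > -7)) and ((not (val <= 0)) -> 2*p + z > -7))) and ((not (val <= 0)) -> 2*p + z > -7))) and ((not (val <= 0)) -> 2*p + z > -7)
Before val := 3*val - 4: (3*val <= 4 -> ((3*val <= 4 -> ((3*val <= 4 -> ((not (3*val <= 4)) and 2*p + z > -7)) and ((not (3*val <= 4)) -> 2*p + z > -7))) and ((not (3*val <= 4)) -> 2*p + z > -7))) and ((not (3*val <= 4)) -> 2*p + z > -7)
Answer: WP = (3*val <= 4 -> ((3*val <= 4 -> ((3*val <= 4 -> ((not (3*val <= 4)) and 2*p + z > -7)) and ((not (3*val <= 4)) -> 2*p + z > -7))) and ((not (3*val <= 4)) -> 2*p + z > -7))) and ((not (3*val <= 4)) -> 2*p + z > -7)


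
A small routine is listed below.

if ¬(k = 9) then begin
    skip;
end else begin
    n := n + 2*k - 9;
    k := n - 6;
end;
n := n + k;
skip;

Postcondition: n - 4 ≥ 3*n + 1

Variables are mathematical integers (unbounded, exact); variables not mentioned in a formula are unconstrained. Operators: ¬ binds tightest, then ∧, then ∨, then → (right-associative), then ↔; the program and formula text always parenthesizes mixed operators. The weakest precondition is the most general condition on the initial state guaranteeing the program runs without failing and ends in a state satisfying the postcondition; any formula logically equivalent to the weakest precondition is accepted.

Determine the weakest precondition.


Working backward. After the program, the postcondition n - 4 ≥ 3*n + 1 must hold; in canonical form it is 2*n ≤ -5.
Before skip: 2*n ≤ -5
Before n := n + k: 2*k + 2*n ≤ -5
Then branch requires 2*k + 2*n ≤ -5; else branch requires 8*k + 4*n ≤ 43.
Before the if: ((¬(k = 9)) → 2*k + 2*n ≤ -5) ∧ (k = 9 → 8*k + 4*n ≤ 43)
Answer: WP = ((¬(k = 9)) → 2*k + 2*n ≤ -5) ∧ (k = 9 → 8*k + 4*n ≤ 43)


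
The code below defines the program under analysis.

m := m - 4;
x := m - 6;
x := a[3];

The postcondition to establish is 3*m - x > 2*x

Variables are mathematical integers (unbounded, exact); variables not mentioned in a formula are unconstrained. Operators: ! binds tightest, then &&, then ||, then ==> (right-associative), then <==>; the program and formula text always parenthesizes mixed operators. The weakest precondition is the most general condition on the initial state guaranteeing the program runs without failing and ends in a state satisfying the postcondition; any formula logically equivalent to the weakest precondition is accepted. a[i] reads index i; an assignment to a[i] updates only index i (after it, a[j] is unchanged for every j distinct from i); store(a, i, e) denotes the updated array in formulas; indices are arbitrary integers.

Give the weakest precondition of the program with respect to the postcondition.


Working backward. After the program, the postcondition 3*m - x > 2*x must hold; in canonical form it is 3*m > 3*x.
Before x := a[3]: 3*m > 3*a[3]
Before x := m - 6: 3*m > 3*a[3]
Before m := m - 4: 3*m > 3*a[3] + 12
Answer: WP = 3*m > 3*a[3] + 12


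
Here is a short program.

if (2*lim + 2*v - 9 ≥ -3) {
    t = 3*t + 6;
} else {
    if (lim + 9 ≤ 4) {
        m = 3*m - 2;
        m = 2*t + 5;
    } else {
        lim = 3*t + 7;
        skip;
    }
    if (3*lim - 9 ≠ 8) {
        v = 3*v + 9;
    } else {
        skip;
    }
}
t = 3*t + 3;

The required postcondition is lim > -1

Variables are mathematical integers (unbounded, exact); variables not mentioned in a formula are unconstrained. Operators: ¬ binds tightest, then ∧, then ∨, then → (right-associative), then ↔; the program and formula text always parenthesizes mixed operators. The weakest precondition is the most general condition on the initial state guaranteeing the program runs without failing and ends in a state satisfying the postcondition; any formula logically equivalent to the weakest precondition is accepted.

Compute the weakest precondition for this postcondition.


Working backward. After the program, lim > -1 must hold.
Before t := 3*t + 3: lim > -1
Then branch requires lim > -1; else branch requires (lim ≤ -5 → ((3*lim ≠ 17 → lim > -1) ∧ ((¬(3*lim ≠ 17)) → lim > -1))) ∧ ((¬(lim ≤ -5)) → ((9*t ≠ -4 → 3*t > -8) ∧ ((¬(9*t ≠ -4)) → 3*t > -8))).
Before the if: (2*lim + 2*v ≥ 6 → lim > -1) ∧ ((¬(2*lim + 2*v ≥ 6)) → ((lim ≤ -5 → ((3*lim ≠ 17 → lim > -1) ∧ ((¬(3*lim ≠ 17)) → lim > -1))) ∧ ((¬(lim ≤ -5)) → ((9*t ≠ -4 → 3*t > -8) ∧ ((¬(9*t ≠ -4)) → 3*t > -8)))))
Answer: WP = (2*lim + 2*v ≥ 6 → lim > -1) ∧ ((¬(2*lim + 2*v ≥ 6)) → ((lim ≤ -5 → ((3*lim ≠ 17 → lim > -1) ∧ ((¬(3*lim ≠ 17)) → lim > -1))) ∧ ((¬(lim ≤ -5)) → ((9*t ≠ -4 → 3*t > -8) ∧ ((¬(9*t ≠ -4)) → 3*t > -8)))))


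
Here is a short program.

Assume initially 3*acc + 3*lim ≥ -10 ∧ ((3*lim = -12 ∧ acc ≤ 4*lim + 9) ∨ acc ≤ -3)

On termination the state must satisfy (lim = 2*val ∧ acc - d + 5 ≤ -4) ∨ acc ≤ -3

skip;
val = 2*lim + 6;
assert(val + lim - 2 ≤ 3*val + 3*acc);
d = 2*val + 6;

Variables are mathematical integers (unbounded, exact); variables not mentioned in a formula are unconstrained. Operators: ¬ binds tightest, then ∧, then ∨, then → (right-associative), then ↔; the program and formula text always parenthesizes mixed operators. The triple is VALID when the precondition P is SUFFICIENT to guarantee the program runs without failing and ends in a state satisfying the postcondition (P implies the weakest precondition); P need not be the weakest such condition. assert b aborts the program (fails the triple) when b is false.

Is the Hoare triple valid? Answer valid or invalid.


Working backward. After the program, the postcondition (lim = 2*val ∧ acc - d + 5 ≤ -4) ∨ acc ≤ -3 must hold; in canonical form it is (lim = 2*val ∧ acc ≤ d - 9) ∨ acc ≤ -3.
Before d := 2*val + 6: (lim = 2*val ∧ acc ≤ 2*val - 3) ∨ acc ≤ -3
Before assert val + lim - 2 ≤ 3*val + 3*acc: lim ≤ 3*acc + 2*val + 2 ∧ ((lim = 2*val ∧ acc ≤ 2*val - 3) ∨ acc ≤ -3)
Before val := 2*lim + 6: 3*acc + 3*lim ≥ -14 ∧ ((3*lim = -12 ∧ acc ≤ 4*lim + 9) ∨ acc ≤ -3)
Before skip: 3*acc + 3*lim ≥ -14 ∧ ((3*lim = -12 ∧ acc ≤ 4*lim + 9) ∨ acc ≤ -3)
The weakest precondition is 3*acc + 3*lim ≥ -14 ∧ ((3*lim = -12 ∧ acc ≤ 4*lim + 9) ∨ acc ≤ -3).
Check whether 3*acc + 3*lim ≥ -10 ∧ ((3*lim = -12 ∧ acc ≤ 4*lim + 9) ∨ acc ≤ -3) implies it.
Every state satisfying the precondition satisfies the weakest precondition: the implication holds.
Answer: valid


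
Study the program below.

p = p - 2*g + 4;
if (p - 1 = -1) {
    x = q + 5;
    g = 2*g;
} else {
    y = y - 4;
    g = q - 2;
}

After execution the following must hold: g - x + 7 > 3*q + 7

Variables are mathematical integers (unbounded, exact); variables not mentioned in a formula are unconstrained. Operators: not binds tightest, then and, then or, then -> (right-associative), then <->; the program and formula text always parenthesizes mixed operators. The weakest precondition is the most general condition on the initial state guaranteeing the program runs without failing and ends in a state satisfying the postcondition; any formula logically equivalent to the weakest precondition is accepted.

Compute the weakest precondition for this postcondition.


Working backward. After the program, the postcondition g - x + 7 > 3*q + 7 must hold; in canonical form it is g > 3*q + x.
Then branch requires 2*g > 4*q + 5; else branch requires 2*q + x < -2.
Before the if: (p = 0 -> 2*g > 4*q + 5) and ((not (p = 0)) -> 2*q + x < -2)
Before p := p - 2*g + 4: (p = 2*g - 4 -> 2*g > 4*q + 5) and ((not (p = 2*g - 4)) -> 2*q + x < -2)
Answer: WP = (p = 2*g - 4 -> 2*g > 4*q + 5) and ((not (p = 2*g - 4)) -> 2*q + x < -2)


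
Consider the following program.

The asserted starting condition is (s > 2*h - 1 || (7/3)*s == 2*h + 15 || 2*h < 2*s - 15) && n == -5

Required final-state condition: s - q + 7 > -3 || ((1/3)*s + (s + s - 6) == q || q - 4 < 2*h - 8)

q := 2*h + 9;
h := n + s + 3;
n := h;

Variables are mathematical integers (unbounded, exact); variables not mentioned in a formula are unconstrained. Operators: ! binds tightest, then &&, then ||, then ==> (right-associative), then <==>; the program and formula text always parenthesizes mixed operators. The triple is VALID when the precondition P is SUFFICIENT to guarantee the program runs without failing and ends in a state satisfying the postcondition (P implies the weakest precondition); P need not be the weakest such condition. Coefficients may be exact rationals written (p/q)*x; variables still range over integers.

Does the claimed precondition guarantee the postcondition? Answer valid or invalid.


Working backward. After the program, the postcondition s - q + 7 > -3 || ((1/3)*s + (s + s - 6) == q || q - 4 < 2*h - 8) must hold; in canonical form it is s > q - 10 || (7/3)*s == q + 6 || q < 2*h - 4.
Before n := h: s > q - 10 || (7/3)*s == q + 6 || q < 2*h - 4
Before h := n + s + 3: s > q - 10 || (7/3)*s == q + 6 || q < 2*n + 2*s + 2
Before q := 2*h + 9: s > 2*h - 1 || (7/3)*s == 2*h + 15 || 2*h < 2*n + 2*s - 7
The weakest precondition is s > 2*h - 1 || (7/3)*s == 2*h + 15 || 2*h < 2*n + 2*s - 7.
Check whether (s > 2*h - 1 || (7/3)*s == 2*h + 15 || 2*h < 2*s - 15) && n == -5 implies it.
Countermodel: at the initial state h = 9, n = -5, s = 17, the precondition holds but the weakest precondition fails.
Answer: invalid


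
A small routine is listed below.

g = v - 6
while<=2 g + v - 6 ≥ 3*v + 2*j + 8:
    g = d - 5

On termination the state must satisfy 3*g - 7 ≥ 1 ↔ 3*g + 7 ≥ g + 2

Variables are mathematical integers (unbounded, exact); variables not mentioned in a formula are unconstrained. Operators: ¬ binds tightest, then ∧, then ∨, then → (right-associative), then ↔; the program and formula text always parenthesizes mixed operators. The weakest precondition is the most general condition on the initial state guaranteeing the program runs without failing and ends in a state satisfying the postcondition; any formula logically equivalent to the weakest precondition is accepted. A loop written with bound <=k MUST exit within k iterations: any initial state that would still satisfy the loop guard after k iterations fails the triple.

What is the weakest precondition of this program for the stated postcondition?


Working backward. After the program, the postcondition 3*g - 7 ≥ 1 ↔ 3*g + 7 ≥ g + 2 must hold; in canonical form it is 3*g ≥ 8 ↔ 2*g ≥ -5.
Before the loop (bound <=2), unroll the exhaustion recursion (WP_0 = exit-now case; WP_j = one more guarded iteration, up to j = 2):
  WP_0: (¬(g ≥ 2*j + 2*v + 14)) ∧ (3*g ≥ 8 ↔ 2*g ≥ -5)
  WP_1: (g ≥ 2*j + 2*v + 14 → ((¬(d ≥ 2*j + 2*v + 19)) ∧ (3*d ≥ 23 ↔ 2*d ≥ 5))) ∧ ((¬(g ≥ 2*j + 2*v + 14)) → (3*g ≥ 8 ↔ 2*g ≥ -5))
  WP_2: (g ≥ 2*j + 2*v + 14 → ((d ≥ 2*j + 2*v + 19 → ((¬(d ≥ 2*j + 2*v + 19)) ∧ (3*d ≥ 23 ↔ 2*d ≥ 5))) ∧ ((¬(d ≥ 2*j + 2*v + 19)) → (3*d ≥ 23 ↔ 2*d ≥ 5)))) ∧ ((¬(g ≥ 2*j + 2*v + 14)) → (3*g ≥ 8 ↔ 2*g ≥ -5))
So before the loop: (g ≥ 2*j + 2*v + 14 → ((d ≥ 2*j + 2*v + 19 → ((¬(d ≥ 2*j + 2*v + 19)) ∧ (3*d ≥ 23 ↔ 2*d ≥ 5))) ∧ ((¬(d ≥ 2*j + 2*v + 19)) → (3*d ≥ 23 ↔ 2*d ≥ 5)))) ∧ ((¬(g ≥ 2*j + 2*v + 14)) → (3*g ≥ 8 ↔ 2*g ≥ -5))
Before g := v - 6: (2*j + v ≤ -20 → ((d ≥ 2*j + 2*v + 19 → ((¬(d ≥ 2*j + 2*v + 19)) ∧ (3*d ≥ 23 ↔ 2*d ≥ 5))) ∧ ((¬(d ≥ 2*j + 2*v + 19)) → (3*d ≥ 23 ↔ 2*d ≥ 5)))) ∧ ((¬(2*j + v ≤ -20)) → (3*v ≥ 26 ↔ 2*v ≥ 7))
Answer: WP = (2*j + v ≤ -20 → ((d ≥ 2*j + 2*v + 19 → ((¬(d ≥ 2*j + 2*v + 19)) ∧ (3*d ≥ 23 ↔ 2*d ≥ 5))) ∧ ((¬(d ≥ 2*j + 2*v + 19)) → (3*d ≥ 23 ↔ 2*d ≥ 5)))) ∧ ((¬(2*j + v ≤ -20)) → (3*v ≥ 26 ↔ 2*v ≥ 7))
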